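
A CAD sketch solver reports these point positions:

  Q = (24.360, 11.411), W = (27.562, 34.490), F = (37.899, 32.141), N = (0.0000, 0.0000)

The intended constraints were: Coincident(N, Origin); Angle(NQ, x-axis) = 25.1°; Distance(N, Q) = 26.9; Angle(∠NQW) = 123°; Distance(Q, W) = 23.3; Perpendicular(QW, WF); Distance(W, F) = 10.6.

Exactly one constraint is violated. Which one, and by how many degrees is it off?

Perpendicular(QW, WF) — off by 4.90°.

N = (0.00, 0.00) ✓; NQ at 25.10° ✓; |NQ| = 26.90 ✓; ∠NQW = 123.0° ✓; |QW| = 23.30 ✓; ∠(QW, WF) = 94.90° ✗; |WF| = 10.60 ✓.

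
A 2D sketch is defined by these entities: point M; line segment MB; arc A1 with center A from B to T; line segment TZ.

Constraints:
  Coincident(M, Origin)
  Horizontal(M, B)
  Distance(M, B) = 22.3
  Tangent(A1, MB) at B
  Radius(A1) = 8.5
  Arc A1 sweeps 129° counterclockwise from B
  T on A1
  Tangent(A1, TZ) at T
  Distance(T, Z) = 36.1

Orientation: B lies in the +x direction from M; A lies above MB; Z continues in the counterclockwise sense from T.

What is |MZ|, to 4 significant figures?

42.36

On A1, B sits at bearing -90° from A; a 129° counterclockwise sweep puts T at bearing 39°, so T = A + 8.5·(cos 39°, sin 39°) = (28.91, 13.85). Tangency of A1 to TZ means the radius AT is perpendicular to TZ, so TZ runs along (−sin 39°, cos 39°); with |TZ| = 36.1, Z = (6.187, 41.90). Then |MZ| = |Z − M| = 42.36.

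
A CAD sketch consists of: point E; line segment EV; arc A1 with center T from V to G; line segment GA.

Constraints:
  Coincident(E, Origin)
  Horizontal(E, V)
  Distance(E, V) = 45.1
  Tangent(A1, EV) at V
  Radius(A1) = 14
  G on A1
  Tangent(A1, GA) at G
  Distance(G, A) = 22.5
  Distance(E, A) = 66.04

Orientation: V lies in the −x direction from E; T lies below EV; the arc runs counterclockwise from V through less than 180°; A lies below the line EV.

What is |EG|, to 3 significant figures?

61.2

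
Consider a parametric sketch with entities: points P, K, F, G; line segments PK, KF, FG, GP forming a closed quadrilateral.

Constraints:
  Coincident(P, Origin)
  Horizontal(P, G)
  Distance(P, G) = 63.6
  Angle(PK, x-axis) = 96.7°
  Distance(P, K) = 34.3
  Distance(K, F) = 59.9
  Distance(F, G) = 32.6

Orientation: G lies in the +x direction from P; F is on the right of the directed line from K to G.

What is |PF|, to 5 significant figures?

35.831

P is at the origin; PG is horizontal with |PG| = 63.6 and G in +x, so G = (63.6, 0). PK runs at 96.7° with |PK| = 34.3, so K = (-4.0018, 34.066). F is determined by |KF| = 59.9 and |FG| = 32.6 together: it lies at the intersection of circle(K, 59.9) and circle(G, 32.6). With |KG| = 75.700, the foot of the radical line on KG is 54.529 from K and the perpendicular offset is √(59.9² − 54.529²) = 24.790. Taking the right-of-KG solution: F = (33.538, -12.611).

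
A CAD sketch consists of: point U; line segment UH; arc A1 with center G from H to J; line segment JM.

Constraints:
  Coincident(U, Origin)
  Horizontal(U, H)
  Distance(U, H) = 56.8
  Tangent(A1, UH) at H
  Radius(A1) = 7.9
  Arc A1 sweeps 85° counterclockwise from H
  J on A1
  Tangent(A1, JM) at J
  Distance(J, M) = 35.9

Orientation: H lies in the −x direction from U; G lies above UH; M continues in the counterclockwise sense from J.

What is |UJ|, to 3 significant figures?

49.5

U is at the origin; UH is horizontal with |UH| = 56.8 and H on the −x side, so H = (-56.8, 0.00). Since A1 is tangent to UH there, GH ⟂ UH, so G = H + (0, 7.9) = (-56.8, 7.90). On A1, H sits at bearing -90° from G; an 85° counterclockwise sweep puts J at bearing -5°, so J = G + 7.9·(cos -5°, sin -5°) = (-48.9, 7.21). Then |UJ| = |J − U| = 49.5.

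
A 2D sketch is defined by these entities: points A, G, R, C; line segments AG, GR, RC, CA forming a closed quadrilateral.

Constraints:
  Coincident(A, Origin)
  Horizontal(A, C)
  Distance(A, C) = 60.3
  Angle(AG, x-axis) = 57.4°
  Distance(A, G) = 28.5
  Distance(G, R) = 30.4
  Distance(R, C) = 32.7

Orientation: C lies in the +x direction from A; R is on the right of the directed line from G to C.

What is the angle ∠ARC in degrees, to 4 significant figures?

165.8°

A is at the origin; AC is horizontal with |AC| = 60.3 and C in +x, so C = (60.3, 0). AG runs at 57.4° with |AG| = 28.5, so G = (15.35, 24.01). R is determined by |GR| = 30.4 and |RC| = 32.7 together: it lies at the intersection of circle(G, 30.4) and circle(C, 32.7). With |GC| = 50.96, the foot of the radical line on GC is 24.05 from G and the perpendicular offset is √(30.4² − 24.05²) = 18.59. Taking the right-of-GC solution: R = (27.81, -3.720).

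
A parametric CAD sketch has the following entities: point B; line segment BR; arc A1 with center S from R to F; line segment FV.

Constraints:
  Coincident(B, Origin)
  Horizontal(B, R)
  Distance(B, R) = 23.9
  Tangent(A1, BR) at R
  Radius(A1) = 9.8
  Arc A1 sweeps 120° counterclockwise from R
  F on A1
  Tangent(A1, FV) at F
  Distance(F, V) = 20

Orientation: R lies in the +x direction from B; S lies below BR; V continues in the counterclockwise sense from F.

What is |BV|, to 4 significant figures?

40.88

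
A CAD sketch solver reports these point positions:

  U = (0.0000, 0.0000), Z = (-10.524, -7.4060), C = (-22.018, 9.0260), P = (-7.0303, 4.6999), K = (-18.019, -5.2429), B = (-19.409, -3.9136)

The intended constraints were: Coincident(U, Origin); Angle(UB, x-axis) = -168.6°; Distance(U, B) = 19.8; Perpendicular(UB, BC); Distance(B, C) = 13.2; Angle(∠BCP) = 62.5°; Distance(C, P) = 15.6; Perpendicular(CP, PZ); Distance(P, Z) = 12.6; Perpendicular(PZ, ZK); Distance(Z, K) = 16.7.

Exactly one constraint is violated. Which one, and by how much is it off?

Distance(Z, K) = 16.7 — off by 8.90.

U = (0.00, 0.00) ✓; UB at -168.6° ✓; |UB| = 19.80 ✓; ∠(UB, BC) = 90.00° ✓; |BC| = 13.20 ✓; ∠BCP = 62.50° ✓; |CP| = 15.60 ✓; ∠(CP, PZ) = 90.00° ✓; |PZ| = 12.60 ✓; ∠(PZ, ZK) = 90.00° ✓; |ZK| = 7.801 ✗.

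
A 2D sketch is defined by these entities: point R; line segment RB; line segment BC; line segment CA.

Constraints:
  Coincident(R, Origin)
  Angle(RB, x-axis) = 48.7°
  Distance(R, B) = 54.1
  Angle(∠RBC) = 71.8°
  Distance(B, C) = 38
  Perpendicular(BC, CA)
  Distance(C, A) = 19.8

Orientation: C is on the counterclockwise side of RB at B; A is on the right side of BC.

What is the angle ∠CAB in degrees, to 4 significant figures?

62.48°

R is at the origin; RB runs at 48.7° with length 54.1, so B = 54.1·(cos 48.7°, sin 48.7°) = (35.71, 40.64). ∠RBC = 71.8°, so BC runs at 48.7° + (180° − 71.8°) = 156.9° from the x-axis; with |BC| = 38.0, C = B + 38.0·(cos 156.9°, sin 156.9°) = (0.7529, 55.55). BC is perpendicular to CA; with |CA| = 19.8 on the right of BC, A = C + 19.8·(0.3923, 0.9198) = (8.521, 73.76). Then cos ∠CAB = AC·AB / (|AC||AB|), giving 62.48°.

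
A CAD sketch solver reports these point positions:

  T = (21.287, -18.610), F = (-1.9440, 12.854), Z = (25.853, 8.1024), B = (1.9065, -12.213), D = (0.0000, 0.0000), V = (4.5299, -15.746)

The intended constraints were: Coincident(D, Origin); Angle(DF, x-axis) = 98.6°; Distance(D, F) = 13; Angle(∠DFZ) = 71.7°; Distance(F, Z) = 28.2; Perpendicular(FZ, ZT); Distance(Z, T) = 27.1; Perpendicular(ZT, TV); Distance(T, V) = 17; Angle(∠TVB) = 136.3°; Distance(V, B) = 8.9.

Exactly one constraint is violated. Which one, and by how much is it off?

Distance(V, B) = 8.9 — off by 4.50.

D = (0.00, 0.00) ✓; DF at 98.60° ✓; |DF| = 13.00 ✓; ∠DFZ = 71.70° ✓; |FZ| = 28.20 ✓; ∠(FZ, ZT) = 90.00° ✓; |ZT| = 27.10 ✓; ∠(ZT, TV) = 90.00° ✓; |TV| = 17.00 ✓; ∠TVB = 136.3° ✓; |VB| = 4.400 ✗.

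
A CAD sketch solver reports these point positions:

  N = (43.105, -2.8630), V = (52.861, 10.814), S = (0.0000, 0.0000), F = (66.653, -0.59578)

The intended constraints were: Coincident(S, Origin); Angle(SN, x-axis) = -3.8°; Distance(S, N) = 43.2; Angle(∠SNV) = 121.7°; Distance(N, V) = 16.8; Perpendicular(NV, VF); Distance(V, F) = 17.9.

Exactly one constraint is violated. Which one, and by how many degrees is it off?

Perpendicular(NV, VF) — off by 4.10°.

S = (0.00, 0.00) ✓; SN at -3.800° ✓; |SN| = 43.20 ✓; ∠SNV = 121.7° ✓; |NV| = 16.80 ✓; ∠(NV, VF) = 94.10° ✗; |VF| = 17.90 ✓.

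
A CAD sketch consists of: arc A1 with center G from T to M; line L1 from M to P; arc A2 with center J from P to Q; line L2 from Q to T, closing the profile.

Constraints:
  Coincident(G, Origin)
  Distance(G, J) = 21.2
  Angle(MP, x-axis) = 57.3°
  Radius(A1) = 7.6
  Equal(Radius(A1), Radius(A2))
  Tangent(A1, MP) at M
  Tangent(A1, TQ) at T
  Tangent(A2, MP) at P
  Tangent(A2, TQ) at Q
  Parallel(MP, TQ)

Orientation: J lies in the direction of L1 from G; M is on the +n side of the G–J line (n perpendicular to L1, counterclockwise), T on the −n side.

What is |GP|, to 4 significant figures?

22.52

Tangency of A1 to both parallel lines with radius 7.6 puts M and T at G ± 7.6·n: M = (-6.395, 4.106), T = (6.395, -4.106). Equal radii place P and Q the same way about J: P = J + 7.6·n = (5.058, 21.95), Q = J − 7.6·n = (17.85, 13.73). Then |GP| = |P − G| = 22.52.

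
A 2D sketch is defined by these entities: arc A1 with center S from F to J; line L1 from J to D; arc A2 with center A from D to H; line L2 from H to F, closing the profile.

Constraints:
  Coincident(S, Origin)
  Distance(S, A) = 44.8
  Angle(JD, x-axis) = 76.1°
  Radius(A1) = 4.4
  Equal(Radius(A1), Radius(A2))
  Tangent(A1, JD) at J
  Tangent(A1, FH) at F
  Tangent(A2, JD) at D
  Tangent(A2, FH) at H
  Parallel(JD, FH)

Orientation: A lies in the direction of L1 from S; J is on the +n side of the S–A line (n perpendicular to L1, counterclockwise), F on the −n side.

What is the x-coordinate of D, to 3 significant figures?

6.49

Tangency of A1 to both parallel lines with radius 4.4 puts J and F at S ± 4.4·n: J = (-4.27, 1.06), F = (4.27, -1.06). Equal radii place D and H the same way about A: D = A + 4.4·n = (6.49, 44.5), H = A − 4.4·n = (15.0, 42.4). So D.x = 6.49.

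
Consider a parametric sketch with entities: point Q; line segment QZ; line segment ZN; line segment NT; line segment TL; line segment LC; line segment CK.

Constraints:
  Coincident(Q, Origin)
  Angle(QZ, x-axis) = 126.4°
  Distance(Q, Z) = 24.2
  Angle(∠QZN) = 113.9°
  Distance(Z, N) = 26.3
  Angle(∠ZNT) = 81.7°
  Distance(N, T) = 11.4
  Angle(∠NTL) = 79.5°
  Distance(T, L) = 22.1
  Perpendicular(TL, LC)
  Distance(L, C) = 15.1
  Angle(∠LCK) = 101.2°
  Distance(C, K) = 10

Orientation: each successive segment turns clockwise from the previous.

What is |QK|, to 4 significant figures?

41.94

Q is at the origin; QZ runs at 126.4° with length 24.2, so Z = (-14.36, 19.48). ∠QZN = 113.9° gives ZN at 60.30° from the x-axis; with |ZN| = 26.3, N = (-1.330, 42.32). ∠ZNT = 81.7° gives NT at -38.00° from the x-axis; with |NT| = 11.4, T = (7.653, 35.30). ∠NTL = 79.5° gives TL at -138.5° from the x-axis; with |TL| = 22.1, L = (-8.899, 20.66). The perpendicularity gives LC at right angles to TL, so LC runs at 131.5°; with |LC| = 15.1, C = (-18.90, 31.97). ∠LCK = 101.2° gives CK at 52.70° from the x-axis; with |CK| = 10.0, K = (-12.84, 39.92). Then |QK| = |K − Q| = 41.94.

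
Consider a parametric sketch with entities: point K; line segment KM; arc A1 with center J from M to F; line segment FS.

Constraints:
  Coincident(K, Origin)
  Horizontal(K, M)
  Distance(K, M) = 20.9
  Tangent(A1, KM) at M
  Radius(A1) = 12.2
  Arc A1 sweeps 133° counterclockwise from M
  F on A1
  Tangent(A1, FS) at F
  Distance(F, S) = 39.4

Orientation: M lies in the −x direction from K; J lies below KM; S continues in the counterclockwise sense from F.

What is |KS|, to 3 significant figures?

49.4

K is at the origin; KM is horizontal with |KM| = 20.9 and M on the −x side, so M = (-20.9, 0.00). Tangency of A1 to KM means the radius JM is perpendicular to KM, so J = M + (0, -12.2) = (-20.9, -12.2). On A1, M sits at bearing 90° from J; a 133° counterclockwise sweep puts F at bearing 223°, so F = J + 12.2·(cos 223°, sin 223°) = (-29.8, -20.5). Since A1 is tangent to FS there, JF ⟂ FS, so FS runs along (−sin 223°, cos 223°); with |FS| = 39.4, S = (-2.95, -49.3). Then |KS| = |S − K| = 49.4.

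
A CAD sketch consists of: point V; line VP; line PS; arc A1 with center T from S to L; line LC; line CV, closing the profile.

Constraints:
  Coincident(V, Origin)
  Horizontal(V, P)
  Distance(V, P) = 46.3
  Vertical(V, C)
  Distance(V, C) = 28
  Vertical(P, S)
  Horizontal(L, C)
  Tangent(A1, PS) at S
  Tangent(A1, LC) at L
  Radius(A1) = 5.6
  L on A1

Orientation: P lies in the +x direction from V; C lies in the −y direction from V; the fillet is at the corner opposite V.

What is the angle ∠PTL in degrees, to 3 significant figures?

166°

V is at the origin; VP is horizontal with |VP| = 46.3 and P on the +x side, so P = (46.3, 0.00). V and C share the same x with |VC| = 28.0 and C on the −y side, so C = (0.00, -28.0). The virtual corner opposite V is at (46.3, -28.0). Tangency of A1 to PS means the radius TS is perpendicular to PS and the tangent condition forces TL to be normal to LC, with radius 5.6, so the center T sits 5.6 in from both sides at T = (40.7, -22.4). That places the tangent points at S = (46.3, -22.4) on PS and L = (40.7, -28.0) on LC. Then cos ∠PTL = TP·TL / (|TP||TL|), giving 166°.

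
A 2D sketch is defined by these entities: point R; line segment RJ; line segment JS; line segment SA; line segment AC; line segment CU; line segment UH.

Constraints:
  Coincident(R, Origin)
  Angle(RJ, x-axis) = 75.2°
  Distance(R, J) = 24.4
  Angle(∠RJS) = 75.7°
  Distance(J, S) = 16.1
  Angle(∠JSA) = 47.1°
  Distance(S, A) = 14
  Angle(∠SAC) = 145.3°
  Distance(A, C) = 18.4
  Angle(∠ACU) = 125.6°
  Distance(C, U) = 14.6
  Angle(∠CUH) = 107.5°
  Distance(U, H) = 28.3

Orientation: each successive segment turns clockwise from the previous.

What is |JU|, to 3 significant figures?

22.7

R is at the origin; RJ runs at 75.2° with length 24.4, so J = (6.23, 23.6). ∠RJS = 75.7° gives JS at -29.1° from the x-axis; with |JS| = 16.1, S = (20.3, 15.8). ∠JSA = 47.1° gives SA at -162° from the x-axis; with |SA| = 14.0, A = (6.99, 11.4). ∠SAC = 145.3° gives AC at 163° from the x-axis; with |AC| = 18.4, C = (-10.6, 16.7). ∠ACU = 125.6° gives CU at 109° from the x-axis; with |CU| = 14.6, U = (-15.4, 30.5). Then |JU| = |U − J| = 22.7.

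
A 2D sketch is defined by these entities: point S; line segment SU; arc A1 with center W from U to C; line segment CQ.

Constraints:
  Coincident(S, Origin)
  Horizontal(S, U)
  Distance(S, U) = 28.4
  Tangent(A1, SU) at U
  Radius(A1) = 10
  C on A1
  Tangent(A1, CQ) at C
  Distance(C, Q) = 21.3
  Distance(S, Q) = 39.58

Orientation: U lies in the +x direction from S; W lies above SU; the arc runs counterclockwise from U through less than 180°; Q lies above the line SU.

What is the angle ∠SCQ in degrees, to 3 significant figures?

74.3°

Checks: S = (0.00, 0.00) ✓; |WC| = 10.00 ✓; ∠(WC, CQ) = 90.00° ✓; |CQ| = 21.30 ✓; |SQ| = 39.58 ✓.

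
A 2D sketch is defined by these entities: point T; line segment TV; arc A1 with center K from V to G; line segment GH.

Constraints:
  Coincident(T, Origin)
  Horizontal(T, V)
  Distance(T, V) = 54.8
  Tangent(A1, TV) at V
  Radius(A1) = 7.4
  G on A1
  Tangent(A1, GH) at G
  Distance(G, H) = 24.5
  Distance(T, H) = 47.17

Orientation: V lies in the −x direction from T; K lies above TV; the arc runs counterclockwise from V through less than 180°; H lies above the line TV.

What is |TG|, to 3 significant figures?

48.2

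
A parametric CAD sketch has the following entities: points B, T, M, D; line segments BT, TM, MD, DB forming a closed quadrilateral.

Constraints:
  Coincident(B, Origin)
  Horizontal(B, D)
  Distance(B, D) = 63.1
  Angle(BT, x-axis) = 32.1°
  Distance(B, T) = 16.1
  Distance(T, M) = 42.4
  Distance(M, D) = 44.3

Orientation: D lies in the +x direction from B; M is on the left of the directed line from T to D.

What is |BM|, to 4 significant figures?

58.13

Checks: |TM| = 42.40 ✓; |MD| = 44.30 ✓.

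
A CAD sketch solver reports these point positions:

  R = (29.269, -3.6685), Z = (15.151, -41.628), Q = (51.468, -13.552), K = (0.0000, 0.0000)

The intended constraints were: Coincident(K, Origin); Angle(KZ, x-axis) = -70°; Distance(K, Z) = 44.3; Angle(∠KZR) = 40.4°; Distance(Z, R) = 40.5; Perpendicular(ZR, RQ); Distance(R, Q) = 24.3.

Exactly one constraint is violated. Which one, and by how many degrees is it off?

Perpendicular(ZR, RQ) — off by 3.60°.

K = (0.00, 0.00) ✓; KZ at -70.00° ✓; |KZ| = 44.30 ✓; ∠KZR = 40.40° ✓; |ZR| = 40.50 ✓; ∠(ZR, RQ) = 93.60° ✗; |RQ| = 24.30 ✓.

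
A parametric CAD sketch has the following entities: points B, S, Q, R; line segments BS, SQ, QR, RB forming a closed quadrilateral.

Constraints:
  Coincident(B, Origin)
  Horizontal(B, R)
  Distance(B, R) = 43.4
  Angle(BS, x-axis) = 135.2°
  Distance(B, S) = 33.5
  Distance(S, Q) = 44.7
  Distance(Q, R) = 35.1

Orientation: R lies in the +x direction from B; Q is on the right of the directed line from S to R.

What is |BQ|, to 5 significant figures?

11.273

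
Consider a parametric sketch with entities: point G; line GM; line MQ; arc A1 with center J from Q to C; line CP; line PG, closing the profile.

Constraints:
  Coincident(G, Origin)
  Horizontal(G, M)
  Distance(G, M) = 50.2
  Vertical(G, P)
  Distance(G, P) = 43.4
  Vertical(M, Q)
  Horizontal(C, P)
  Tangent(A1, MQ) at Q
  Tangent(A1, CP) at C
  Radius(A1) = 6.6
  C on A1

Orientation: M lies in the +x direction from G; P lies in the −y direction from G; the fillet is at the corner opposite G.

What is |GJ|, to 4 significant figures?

57.05

G and P share the same x with |GP| = 43.4 and P on the −y side, so P = (0.000, -43.40). The virtual corner opposite G is at (50.20, -43.40). A1 meets MQ tangentially, so JQ is at right angles to MQ and since A1 is tangent to CP there, JC ⟂ CP, with radius 6.6, so the center J sits 6.6 in from both sides at J = (43.60, -36.80). Then |GJ| = |J − G| = 57.05.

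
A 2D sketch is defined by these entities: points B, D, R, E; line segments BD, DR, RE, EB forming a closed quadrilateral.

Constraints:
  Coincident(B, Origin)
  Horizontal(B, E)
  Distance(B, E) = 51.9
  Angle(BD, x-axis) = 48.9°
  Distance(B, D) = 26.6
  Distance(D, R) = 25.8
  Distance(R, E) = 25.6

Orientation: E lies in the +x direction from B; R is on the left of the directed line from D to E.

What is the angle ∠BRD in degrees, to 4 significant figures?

20.36°

B is at the origin; BE is horizontal with |BE| = 51.9 and E in +x, so E = (51.9, 0). BD runs at 48.9° with |BD| = 26.6, so D = (17.49, 20.04). R is determined by |DR| = 25.8 and |RE| = 25.6 together: it lies at the intersection of circle(D, 25.8) and circle(E, 25.6). With |DE| = 39.83, the foot of the radical line on DE is 20.04 from D and the perpendicular offset is √(25.8² − 20.04²) = 16.25. Taking the left-of-DE solution: R = (42.98, 24.00).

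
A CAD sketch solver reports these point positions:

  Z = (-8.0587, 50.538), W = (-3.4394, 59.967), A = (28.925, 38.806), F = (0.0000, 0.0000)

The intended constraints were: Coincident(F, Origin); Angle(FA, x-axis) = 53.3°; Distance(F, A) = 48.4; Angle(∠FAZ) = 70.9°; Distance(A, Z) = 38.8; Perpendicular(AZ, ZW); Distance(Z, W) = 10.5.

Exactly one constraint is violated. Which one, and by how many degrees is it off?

Perpendicular(AZ, ZW) — off by 8.50°.

F = (0.00, 0.00) ✓; FA at 53.30° ✓; |FA| = 48.40 ✓; ∠FAZ = 70.90° ✓; |AZ| = 38.80 ✓; ∠(AZ, ZW) = 98.50° ✗; |ZW| = 10.50 ✓.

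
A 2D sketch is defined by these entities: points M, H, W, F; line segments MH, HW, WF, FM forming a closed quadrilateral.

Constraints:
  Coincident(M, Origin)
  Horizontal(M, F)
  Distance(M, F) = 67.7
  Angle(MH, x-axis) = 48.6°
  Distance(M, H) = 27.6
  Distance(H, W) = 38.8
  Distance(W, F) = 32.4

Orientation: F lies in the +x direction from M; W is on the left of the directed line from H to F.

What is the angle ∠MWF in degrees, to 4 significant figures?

83.03°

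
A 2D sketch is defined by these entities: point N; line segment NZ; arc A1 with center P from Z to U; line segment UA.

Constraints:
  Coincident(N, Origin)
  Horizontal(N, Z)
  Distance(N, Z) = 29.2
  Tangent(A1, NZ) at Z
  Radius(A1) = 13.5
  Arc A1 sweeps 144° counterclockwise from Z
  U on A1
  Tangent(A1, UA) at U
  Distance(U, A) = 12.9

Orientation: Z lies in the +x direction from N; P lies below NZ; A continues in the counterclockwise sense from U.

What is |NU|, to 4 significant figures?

32.38

N is at the origin; NZ is horizontal with |NZ| = 29.2 and Z on the +x side, so Z = (29.20, 0.000). A1 meets NZ tangentially, so PZ is at right angles to NZ, so P = Z + (0, -13.5) = (29.20, -13.50). On A1, Z sits at bearing 90° from P; a 144° counterclockwise sweep puts U at bearing 234°, so U = P + 13.5·(cos 234°, sin 234°) = (21.26, -24.42). Then |NU| = |U − N| = 32.38.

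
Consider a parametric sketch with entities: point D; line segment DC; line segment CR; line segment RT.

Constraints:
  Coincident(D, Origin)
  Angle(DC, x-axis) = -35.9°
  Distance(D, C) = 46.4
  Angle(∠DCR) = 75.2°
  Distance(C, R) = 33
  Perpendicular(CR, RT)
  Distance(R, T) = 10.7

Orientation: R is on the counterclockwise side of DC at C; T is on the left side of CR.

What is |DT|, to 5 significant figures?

40.177

D is at the origin; DC runs at -35.9° with length 46.4, so C = 46.4·(cos -35.9°, sin -35.9°) = (37.586, -27.208). ∠DCR = 75.2°, so CR runs at -35.9° + (180° − 75.2°) = 68.900° from the x-axis; with |CR| = 33.0, R = C + 33.0·(cos 68.900°, sin 68.900°) = (49.466, 3.5798). CR ⟂ RT; with |RT| = 10.7 on the left of CR, T = R + 10.7·(-0.93295, 0.36000) = (39.483, 7.4318). Then |DT| = |T − D| = 40.177.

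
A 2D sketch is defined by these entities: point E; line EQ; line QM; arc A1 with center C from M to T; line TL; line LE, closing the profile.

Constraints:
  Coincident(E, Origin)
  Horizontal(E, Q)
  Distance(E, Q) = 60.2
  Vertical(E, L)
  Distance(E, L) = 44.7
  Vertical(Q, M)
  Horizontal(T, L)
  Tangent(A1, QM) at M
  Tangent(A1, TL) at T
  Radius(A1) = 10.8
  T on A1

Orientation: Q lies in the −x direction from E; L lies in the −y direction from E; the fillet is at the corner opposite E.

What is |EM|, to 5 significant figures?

69.089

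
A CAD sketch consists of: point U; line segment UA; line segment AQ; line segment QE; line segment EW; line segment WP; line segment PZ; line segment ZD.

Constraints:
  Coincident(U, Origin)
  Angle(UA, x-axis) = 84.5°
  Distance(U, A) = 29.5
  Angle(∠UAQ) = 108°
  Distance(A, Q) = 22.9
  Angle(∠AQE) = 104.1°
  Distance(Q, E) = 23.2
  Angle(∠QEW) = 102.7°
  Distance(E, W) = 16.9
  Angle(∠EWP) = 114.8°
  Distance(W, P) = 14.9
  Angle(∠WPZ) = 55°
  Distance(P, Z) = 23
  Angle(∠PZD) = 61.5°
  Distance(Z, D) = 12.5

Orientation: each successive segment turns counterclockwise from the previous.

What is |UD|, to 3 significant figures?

30.4

U is at the origin; UA runs at 84.5° with length 29.5, so A = (2.83, 29.4). ∠UAQ = 108.0° gives AQ at 156° from the x-axis; with |AQ| = 22.9, Q = (-18.2, 38.5). ∠AQE = 104.1° gives QE at -128° from the x-axis; with |QE| = 23.2, E = (-32.3, 20.1). ∠QEW = 102.7° gives EW at -50.3° from the x-axis; with |EW| = 16.9, W = (-21.5, 7.11). ∠EWP = 114.8° gives WP at 14.9° from the x-axis; with |WP| = 14.9, P = (-7.13, 10.9). ∠WPZ = 55.0° gives PZ at 140° from the x-axis; with |PZ| = 23.0, Z = (-24.7, 25.8). ∠PZD = 61.5° gives ZD at -102° from the x-axis; with |ZD| = 12.5, D = (-27.2, 13.5). Then |UD| = |D − U| = 30.4.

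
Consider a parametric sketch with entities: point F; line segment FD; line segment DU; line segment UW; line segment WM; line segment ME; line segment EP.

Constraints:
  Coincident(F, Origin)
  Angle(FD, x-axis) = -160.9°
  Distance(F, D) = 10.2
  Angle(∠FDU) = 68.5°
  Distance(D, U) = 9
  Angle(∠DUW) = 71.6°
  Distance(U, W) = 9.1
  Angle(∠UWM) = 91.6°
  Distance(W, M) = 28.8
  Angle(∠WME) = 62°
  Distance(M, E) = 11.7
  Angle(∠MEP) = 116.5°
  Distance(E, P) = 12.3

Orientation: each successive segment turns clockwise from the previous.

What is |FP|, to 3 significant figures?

14.6

F is at the origin; FD runs at -160.9° with length 10.2, so D = (-9.64, -3.34). ∠FDU = 68.5° gives DU at 87.6° from the x-axis; with |DU| = 9.0, U = (-9.26, 5.65). ∠DUW = 71.6° gives UW at -20.8° from the x-axis; with |UW| = 9.1, W = (-0.755, 2.42). ∠UWM = 91.6° gives WM at -109° from the x-axis; with |WM| = 28.8, M = (-10.2, -24.8). ∠WME = 62.0° gives ME at 133° from the x-axis; with |ME| = 11.7, E = (-18.2, -16.2). ∠MEP = 116.5° gives EP at 69.3° from the x-axis; with |EP| = 12.3, P = (-13.8, -4.68). Then |FP| = |P − F| = 14.6.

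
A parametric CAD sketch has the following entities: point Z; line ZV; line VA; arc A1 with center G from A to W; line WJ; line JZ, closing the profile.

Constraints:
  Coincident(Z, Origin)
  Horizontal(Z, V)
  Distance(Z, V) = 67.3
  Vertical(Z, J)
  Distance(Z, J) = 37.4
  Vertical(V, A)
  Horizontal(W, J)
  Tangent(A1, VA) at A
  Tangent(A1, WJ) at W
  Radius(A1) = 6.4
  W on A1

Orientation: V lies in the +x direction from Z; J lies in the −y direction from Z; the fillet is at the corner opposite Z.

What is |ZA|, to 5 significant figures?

74.096

Z is at the origin; Z and V share the same y with |ZV| = 67.3 and V on the +x side, so V = (67.300, 0.0000). ZJ is vertical with |ZJ| = 37.4 and J on the −y side, so J = (0.0000, -37.400). The virtual corner opposite Z is at (67.300, -37.400). Since A1 is tangent to VA there, GA ⟂ VA and A1 meets WJ tangentially, so GW is at right angles to WJ, with radius 6.4, so the center G sits 6.4 in from both sides at G = (60.900, -31.000). That places the tangent points at A = (67.300, -31.000) on VA and W = (60.900, -37.400) on WJ. Then |ZA| = |A − Z| = 74.096.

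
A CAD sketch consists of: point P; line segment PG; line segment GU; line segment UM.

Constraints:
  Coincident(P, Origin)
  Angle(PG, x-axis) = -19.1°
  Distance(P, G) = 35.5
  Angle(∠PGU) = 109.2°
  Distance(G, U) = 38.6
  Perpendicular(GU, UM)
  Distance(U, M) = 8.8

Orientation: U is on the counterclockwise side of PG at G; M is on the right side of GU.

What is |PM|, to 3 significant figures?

65.7

P is at the origin; PG runs at -19.1° with length 35.5, so G = 35.5·(cos -19.1°, sin -19.1°) = (33.5, -11.6). ∠PGU = 109.2°, so GU runs at -19.1° + (180° − 109.2°) = 51.7° from the x-axis; with |GU| = 38.6, U = G + 38.6·(cos 51.7°, sin 51.7°) = (57.5, 18.7). GU is perpendicular to UM; with |UM| = 8.8 on the right of GU, M = U + 8.8·(0.785, -0.620) = (64.4, 13.2). Then |PM| = |M − P| = 65.7.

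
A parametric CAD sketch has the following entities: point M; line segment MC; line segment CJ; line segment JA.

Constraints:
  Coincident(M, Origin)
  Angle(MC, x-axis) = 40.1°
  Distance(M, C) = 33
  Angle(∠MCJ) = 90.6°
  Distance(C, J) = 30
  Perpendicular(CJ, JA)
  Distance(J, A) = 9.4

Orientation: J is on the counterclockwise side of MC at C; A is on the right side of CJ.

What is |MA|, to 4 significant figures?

52.14

∠MCJ = 90.6°, so CJ runs at 40.1° + (180° − 90.6°) = 129.5° from the x-axis; with |CJ| = 30.0, J = C + 30.0·(cos 129.5°, sin 129.5°) = (6.160, 44.40). CJ ⟂ JA; with |JA| = 9.4 on the right of CJ, A = J + 9.4·(0.7716, 0.6361) = (13.41, 50.38). Then |MA| = |A − M| = 52.14.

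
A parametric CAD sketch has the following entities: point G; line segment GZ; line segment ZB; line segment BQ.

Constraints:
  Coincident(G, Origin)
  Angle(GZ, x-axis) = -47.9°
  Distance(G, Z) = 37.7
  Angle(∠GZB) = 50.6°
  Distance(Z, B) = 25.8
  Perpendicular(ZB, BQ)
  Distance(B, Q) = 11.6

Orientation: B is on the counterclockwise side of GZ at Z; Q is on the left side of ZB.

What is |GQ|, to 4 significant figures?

17.63

G is at the origin; GZ runs at -47.9° with length 37.7, so Z = 37.7·(cos -47.9°, sin -47.9°) = (25.28, -27.97). ∠GZB = 50.6°, so ZB runs at -47.9° + (180° − 50.6°) = 81.50° from the x-axis; with |ZB| = 25.8, B = Z + 25.8·(cos 81.50°, sin 81.50°) = (29.09, -2.456). ZB is perpendicular to BQ; with |BQ| = 11.6 on the left of ZB, Q = B + 11.6·(-0.9890, 0.1478) = (17.62, -0.7413). Then |GQ| = |Q − G| = 17.63.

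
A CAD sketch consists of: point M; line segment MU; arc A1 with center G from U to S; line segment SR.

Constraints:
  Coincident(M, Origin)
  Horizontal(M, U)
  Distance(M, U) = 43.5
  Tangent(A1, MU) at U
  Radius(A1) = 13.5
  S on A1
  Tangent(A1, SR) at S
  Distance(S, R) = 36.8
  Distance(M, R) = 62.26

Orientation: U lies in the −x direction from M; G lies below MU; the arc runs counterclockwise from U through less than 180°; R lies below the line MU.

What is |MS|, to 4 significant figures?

58.65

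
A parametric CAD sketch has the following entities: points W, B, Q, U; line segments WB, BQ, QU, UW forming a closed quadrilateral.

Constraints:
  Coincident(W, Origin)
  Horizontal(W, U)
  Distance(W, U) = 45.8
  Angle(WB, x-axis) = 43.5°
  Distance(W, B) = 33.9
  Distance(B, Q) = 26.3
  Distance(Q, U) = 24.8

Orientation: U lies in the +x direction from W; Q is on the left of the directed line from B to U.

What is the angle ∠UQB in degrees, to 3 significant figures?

76.1°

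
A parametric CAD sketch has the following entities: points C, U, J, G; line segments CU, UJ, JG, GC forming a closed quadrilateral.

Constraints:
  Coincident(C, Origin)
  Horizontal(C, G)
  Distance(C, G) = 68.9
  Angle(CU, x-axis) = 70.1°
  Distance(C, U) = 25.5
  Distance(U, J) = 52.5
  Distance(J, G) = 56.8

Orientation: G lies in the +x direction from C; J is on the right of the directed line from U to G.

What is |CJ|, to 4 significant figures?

33.50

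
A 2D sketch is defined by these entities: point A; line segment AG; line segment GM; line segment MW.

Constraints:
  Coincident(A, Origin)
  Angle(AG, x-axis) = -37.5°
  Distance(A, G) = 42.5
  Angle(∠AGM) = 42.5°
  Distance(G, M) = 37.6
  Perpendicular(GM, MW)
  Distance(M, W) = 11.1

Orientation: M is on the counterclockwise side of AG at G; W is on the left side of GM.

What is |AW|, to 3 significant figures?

18.7

∠AGM = 42.5°, so GM runs at -37.5° + (180° − 42.5°) = 100° from the x-axis; with |GM| = 37.6, M = G + 37.6·(cos 100°, sin 100°) = (27.2, 11.2). The perpendicularity gives MW at right angles to GM; with |MW| = 11.1 on the left of GM, W = M + 11.1·(-0.985, -0.174) = (16.3, 9.23). Then |AW| = |W − A| = 18.7.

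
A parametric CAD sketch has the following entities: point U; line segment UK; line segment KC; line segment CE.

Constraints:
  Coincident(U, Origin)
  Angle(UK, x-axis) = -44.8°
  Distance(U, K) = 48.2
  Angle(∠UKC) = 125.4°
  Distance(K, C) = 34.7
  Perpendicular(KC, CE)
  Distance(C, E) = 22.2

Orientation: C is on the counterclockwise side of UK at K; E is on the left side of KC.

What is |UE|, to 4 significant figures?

64.91

U is at the origin; UK runs at -44.8° with length 48.2, so K = 48.2·(cos -44.8°, sin -44.8°) = (34.20, -33.96). ∠UKC = 125.4°, so KC runs at -44.8° + (180° − 125.4°) = 9.800° from the x-axis; with |KC| = 34.7, C = K + 34.7·(cos 9.800°, sin 9.800°) = (68.39, -28.06). The perpendicularity gives CE at right angles to KC; with |CE| = 22.2 on the left of KC, E = C + 22.2·(-0.1702, 0.9854) = (64.62, -6.181). Then |UE| = |E − U| = 64.91.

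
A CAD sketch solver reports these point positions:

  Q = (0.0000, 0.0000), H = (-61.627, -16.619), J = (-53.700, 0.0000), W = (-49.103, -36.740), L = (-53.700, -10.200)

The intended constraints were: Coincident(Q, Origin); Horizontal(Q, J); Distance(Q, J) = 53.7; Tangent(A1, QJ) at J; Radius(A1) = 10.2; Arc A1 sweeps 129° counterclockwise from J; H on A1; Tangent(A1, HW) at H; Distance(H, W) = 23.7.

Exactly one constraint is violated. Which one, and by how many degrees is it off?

Tangent(A1, HW) at H — off by 7.10°.

Q = (0.00, 0.00) ✓; Q.y = 0.00, J.y = 0.00 ✓; |QJ| = 53.70 ✓; ∠(LJ, JQ) = 90.00° ✓; |LJ| = 10.20 ✓; bearing(L→H) − bearing(L→J) = 129.0° ✓; |LH| = 10.20 ✓; ∠(LH, HW) = 97.10° ✗; |HW| = 23.70 ✓.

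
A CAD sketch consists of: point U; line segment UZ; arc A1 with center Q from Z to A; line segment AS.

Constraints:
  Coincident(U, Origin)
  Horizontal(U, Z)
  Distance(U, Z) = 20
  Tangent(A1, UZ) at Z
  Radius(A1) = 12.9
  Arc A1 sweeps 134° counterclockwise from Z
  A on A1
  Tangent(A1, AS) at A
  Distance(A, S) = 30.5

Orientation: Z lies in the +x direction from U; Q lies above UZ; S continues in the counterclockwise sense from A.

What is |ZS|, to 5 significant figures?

45.391

U is at the origin; U and Z share the same y with |UZ| = 20.0 and Z on the +x side, so Z = (20.000, 0.0000). Since A1 is tangent to UZ there, QZ ⟂ UZ, so Q = Z + (0, 12.9) = (20.000, 12.900). On A1, Z sits at bearing -90° from Q; a 134° counterclockwise sweep puts A at bearing 44°, so A = Q + 12.9·(cos 44°, sin 44°) = (29.279, 21.861). A1 meets AS tangentially, so QA is at right angles to AS, so AS runs along (−sin 44°, cos 44°); with |AS| = 30.5, S = (8.0924, 43.801). Then |ZS| = |S − Z| = 45.391.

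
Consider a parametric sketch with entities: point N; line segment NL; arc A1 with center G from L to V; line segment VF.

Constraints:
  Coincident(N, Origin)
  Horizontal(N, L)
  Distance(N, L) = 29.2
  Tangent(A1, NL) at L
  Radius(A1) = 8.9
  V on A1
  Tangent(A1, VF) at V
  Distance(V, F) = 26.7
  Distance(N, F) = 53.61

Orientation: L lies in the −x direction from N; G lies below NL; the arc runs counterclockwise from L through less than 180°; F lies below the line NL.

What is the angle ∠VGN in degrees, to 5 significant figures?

156.42°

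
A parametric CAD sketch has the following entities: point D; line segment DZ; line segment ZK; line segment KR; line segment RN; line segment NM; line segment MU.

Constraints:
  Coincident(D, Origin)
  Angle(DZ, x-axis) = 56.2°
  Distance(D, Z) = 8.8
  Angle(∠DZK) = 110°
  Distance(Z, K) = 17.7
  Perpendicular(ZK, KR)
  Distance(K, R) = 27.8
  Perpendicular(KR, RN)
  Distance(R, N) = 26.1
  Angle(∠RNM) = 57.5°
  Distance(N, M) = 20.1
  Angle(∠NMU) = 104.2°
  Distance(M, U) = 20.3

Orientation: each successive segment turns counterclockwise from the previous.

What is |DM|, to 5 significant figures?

5.9926

D is at the origin; DZ runs at 56.2° with length 8.8, so Z = (4.8954, 7.3127). ∠DZK = 110.0° gives ZK at 126.20° from the x-axis; with |ZK| = 17.7, K = (-5.5583, 21.596). The perpendicularity gives KR at right angles to ZK, so KR runs at -143.80°; with |KR| = 27.8, R = (-27.992, 5.1770). KR ⟂ RN, so RN runs at -53.800°; with |RN| = 26.1, N = (-12.577, -15.885). ∠RNM = 57.5° gives NM at 68.700° from the x-axis; with |NM| = 20.1, M = (-5.2757, 2.8424). Then |DM| = |M − D| = 5.9926.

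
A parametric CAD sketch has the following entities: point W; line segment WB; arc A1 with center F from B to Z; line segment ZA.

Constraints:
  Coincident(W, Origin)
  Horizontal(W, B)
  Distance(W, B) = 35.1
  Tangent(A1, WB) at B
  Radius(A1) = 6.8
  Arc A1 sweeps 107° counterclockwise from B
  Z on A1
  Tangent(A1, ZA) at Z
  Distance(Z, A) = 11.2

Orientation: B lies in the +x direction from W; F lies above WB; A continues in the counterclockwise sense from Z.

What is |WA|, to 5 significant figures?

43.003

W is at the origin; W and B share the same y with |WB| = 35.1 and B on the +x side, so B = (35.100, 0.0000). Tangency of A1 to WB means the radius FB is perpendicular to WB, so F = B + (0, 6.8) = (35.100, 6.8000). On A1, B sits at bearing -90° from F; a 107° counterclockwise sweep puts Z at bearing 17°, so Z = F + 6.8·(cos 17°, sin 17°) = (41.603, 8.7881). A1 meets ZA tangentially, so FZ is at right angles to ZA, so ZA runs along (−sin 17°, cos 17°); with |ZA| = 11.2, A = (38.328, 19.499). Then |WA| = |A − W| = 43.003.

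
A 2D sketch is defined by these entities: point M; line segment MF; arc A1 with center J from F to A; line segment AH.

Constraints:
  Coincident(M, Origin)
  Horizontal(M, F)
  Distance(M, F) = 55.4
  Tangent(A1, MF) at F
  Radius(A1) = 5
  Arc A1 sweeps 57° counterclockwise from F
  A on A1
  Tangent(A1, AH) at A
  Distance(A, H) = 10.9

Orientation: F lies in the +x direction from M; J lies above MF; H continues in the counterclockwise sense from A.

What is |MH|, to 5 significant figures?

66.517

M is at the origin; MF is horizontal with |MF| = 55.4 and F on the +x side, so F = (55.400, 0.0000). A1 meets MF tangentially, so JF is at right angles to MF, so J = F + (0, 5) = (55.400, 5.0000). On A1, F sits at bearing -90° from J; a 57° counterclockwise sweep puts A at bearing -33°, so A = J + 5.0·(cos -33°, sin -33°) = (59.593, 2.2768). Tangency of A1 to AH means the radius JA is perpendicular to AH, so AH runs along (−sin -33°, cos -33°); with |AH| = 10.9, H = (65.530, 11.418). Then |MH| = |H − M| = 66.517.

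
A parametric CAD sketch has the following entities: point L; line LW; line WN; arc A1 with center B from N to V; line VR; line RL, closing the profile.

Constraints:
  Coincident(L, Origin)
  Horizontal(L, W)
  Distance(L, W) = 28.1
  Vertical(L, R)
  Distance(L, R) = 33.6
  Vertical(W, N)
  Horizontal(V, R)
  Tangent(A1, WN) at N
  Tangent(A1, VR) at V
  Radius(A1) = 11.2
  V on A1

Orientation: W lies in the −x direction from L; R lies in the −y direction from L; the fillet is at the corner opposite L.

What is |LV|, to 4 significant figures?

37.61

L is at the origin; L and W share the same y with |LW| = 28.1 and W on the −x side, so W = (-28.10, 0.000). L and R share the same x with |LR| = 33.6 and R on the −y side, so R = (0.000, -33.60). The virtual corner opposite L is at (-28.10, -33.60). Tangency of A1 to WN means the radius BN is perpendicular to WN and tangency of A1 to VR means the radius BV is perpendicular to VR, with radius 11.2, so the center B sits 11.2 in from both sides at B = (-16.90, -22.40). That places the tangent points at N = (-28.10, -22.40) on WN and V = (-16.90, -33.60) on VR. Then |LV| = |V − L| = 37.61.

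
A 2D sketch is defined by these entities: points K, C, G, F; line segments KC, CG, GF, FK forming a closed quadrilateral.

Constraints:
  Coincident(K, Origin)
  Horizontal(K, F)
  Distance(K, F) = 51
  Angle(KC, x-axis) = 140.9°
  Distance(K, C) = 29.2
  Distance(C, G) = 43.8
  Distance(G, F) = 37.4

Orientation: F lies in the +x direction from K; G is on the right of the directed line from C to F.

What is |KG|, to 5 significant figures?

15.065

Checks: |CG| = 43.80 ✓; |GF| = 37.40 ✓.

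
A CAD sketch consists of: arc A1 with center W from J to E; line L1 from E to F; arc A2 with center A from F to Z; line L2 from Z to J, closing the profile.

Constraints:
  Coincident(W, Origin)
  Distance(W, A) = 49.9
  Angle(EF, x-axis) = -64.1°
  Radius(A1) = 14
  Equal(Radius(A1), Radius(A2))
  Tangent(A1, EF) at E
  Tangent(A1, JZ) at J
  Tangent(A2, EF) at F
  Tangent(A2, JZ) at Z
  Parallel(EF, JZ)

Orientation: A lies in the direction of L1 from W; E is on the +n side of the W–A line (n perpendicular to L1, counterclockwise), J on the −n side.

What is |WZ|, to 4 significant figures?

51.83

The slot axis is L1's direction at -64.1°, so u = (cos -64.1°, sin -64.1°) = (0.4368, -0.8996) and n = (−sin -64.1°, cos -64.1°) = (0.8996, 0.4368). W is at the origin and A lies 49.9 along u from W, so A = 49.9·u = (21.80, -44.89). Tangency of A1 to both parallel lines with radius 14.0 puts E and J at W ± 14.0·n: E = (12.59, 6.115), J = (-12.59, -6.115). Equal radii place F and Z the same way about A: F = A + 14.0·n = (34.39, -38.77), Z = A − 14.0·n = (9.203, -51.00). Then |WZ| = |Z − W| = 51.83.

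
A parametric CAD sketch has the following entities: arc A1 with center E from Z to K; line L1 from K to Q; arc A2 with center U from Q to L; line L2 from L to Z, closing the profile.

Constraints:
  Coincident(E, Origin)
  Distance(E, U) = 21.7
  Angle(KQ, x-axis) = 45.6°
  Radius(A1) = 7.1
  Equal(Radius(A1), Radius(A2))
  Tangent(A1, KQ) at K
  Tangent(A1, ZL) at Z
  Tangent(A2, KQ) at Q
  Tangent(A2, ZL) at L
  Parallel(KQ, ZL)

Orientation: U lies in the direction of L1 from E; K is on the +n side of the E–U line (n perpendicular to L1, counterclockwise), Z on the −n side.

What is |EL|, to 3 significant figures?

22.8

Tangency of A1 to both parallel lines with radius 7.1 puts K and Z at E ± 7.1·n: K = (-5.07, 4.97), Z = (5.07, -4.97). Equal radii place Q and L the same way about U: Q = U + 7.1·n = (10.1, 20.5), L = U − 7.1·n = (20.3, 10.5). Then |EL| = |L − E| = 22.8.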